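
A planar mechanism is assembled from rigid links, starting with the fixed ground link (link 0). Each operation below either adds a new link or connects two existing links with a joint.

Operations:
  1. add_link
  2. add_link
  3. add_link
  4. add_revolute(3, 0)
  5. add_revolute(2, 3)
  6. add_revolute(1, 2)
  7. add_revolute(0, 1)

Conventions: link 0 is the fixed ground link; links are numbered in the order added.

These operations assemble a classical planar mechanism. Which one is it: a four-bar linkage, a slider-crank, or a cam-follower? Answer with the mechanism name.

links: 4 (incl. ground); joints: 4 revolute, 0 prismatic, 0 higher (cam) pair, forming one closed loop
4 links in a single 4R loop → four-bar linkage

four-bar linkage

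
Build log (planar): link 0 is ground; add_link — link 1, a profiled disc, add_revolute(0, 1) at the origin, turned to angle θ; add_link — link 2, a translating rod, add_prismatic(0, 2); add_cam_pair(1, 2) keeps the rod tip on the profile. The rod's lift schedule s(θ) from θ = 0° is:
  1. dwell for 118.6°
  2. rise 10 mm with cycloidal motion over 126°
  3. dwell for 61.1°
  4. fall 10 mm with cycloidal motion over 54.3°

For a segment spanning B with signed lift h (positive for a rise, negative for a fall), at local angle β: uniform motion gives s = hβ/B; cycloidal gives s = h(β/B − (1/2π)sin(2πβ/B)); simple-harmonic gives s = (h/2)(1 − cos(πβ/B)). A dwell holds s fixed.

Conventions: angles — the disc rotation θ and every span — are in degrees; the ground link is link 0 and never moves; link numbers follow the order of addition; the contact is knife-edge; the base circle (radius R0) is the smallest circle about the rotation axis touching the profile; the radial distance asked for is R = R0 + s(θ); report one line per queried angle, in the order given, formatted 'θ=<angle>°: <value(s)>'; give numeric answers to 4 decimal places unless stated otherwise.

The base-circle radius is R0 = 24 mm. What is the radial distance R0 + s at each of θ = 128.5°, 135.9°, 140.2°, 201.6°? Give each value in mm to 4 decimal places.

seg 1 [0°–118.6°] dwell: s stays 0.0000
seg 2 [118.6°–244.6°] cycloidal, h=10: θ=128.5° here. β=9.9, B=126. 10·(0.0786 − sin(2π·0.0786)/(2π)) = 0.0315 → s = 0.0315
seg 2 [118.6°–244.6°] cycloidal, h=10: θ=135.9° here. β=17.3, B=126. 10·(0.1373 − sin(2π·0.1373)/(2π)) = 0.1641 → s = 0.1641
seg 2 [118.6°–244.6°] cycloidal, h=10: θ=140.2° here. β=21.6, B=126. 10·(0.1714 − sin(2π·0.1714)/(2π)) = 0.3128 → s = 0.3128
seg 2 [118.6°–244.6°] cycloidal, h=10: θ=201.6° here. β=83, B=126. 10·(0.6587 − sin(2π·0.6587)/(2π)) = 7.9242 → s = 7.9242
θ=128.5°: R = R0 + s = 24 + 0.0315 = 24.0315
θ=135.9°: R = R0 + s = 24 + 0.1641 = 24.1641
θ=140.2°: R = R0 + s = 24 + 0.3128 = 24.3128
θ=201.6°: R = R0 + s = 24 + 7.9242 = 31.9242

θ=128.5°: 24.0315
θ=135.9°: 24.1641
θ=140.2°: 24.3128
θ=201.6°: 31.9242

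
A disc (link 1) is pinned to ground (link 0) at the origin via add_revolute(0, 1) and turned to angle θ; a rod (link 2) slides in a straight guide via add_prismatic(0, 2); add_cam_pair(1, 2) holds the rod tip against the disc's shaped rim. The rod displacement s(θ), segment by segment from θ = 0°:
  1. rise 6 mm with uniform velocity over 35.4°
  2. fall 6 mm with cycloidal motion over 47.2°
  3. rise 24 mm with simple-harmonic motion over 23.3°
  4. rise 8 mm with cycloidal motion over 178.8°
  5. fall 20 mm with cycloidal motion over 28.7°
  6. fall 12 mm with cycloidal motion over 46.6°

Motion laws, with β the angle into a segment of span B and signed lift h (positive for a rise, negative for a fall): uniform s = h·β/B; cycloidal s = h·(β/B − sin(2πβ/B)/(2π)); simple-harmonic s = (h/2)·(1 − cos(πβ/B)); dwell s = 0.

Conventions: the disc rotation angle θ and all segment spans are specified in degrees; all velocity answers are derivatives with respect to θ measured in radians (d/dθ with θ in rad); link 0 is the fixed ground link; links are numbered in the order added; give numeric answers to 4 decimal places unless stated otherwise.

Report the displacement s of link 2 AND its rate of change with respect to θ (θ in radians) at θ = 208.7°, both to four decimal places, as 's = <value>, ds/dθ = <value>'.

segment 1 (0° to 35.4°, uniform, h = 6) is passed completely: s = 0.0000 + (6) = 6.0000
segment 2 (35.4° to 82.6°, cycloidal, h = -6) is passed completely: s = 6.0000 + (-6) = 0.0000
segment 3 (82.6° to 105.9°, simple-harmonic, h = 24) is passed completely: s = 0.0000 + (24) = 24.0000
θ = 208.7° falls in segment 4 (105.9° to 284.7°, cycloidal, h = 8): β = 208.7 − 105.9 = 102.8°, B = 178.8°; Δs = 8·(0.5749 − sin(2π·0.5749)/(2π)) = 5.1772; s = 24.0000 + 5.1772 = 29.1772
velocity in seg [105.9°–284.7°] (cycloidal), θ in radians: β = 102.8° = 1.7942 rad, B = 178.8° = 3.1206 rad; ds/dθ = (h/B)(1 − cos(2πβ/B)) = (8/3.1206)(1 − cos(2π·0.5749)) = 4.848136 mm/rad

s = 29.1772, ds/dθ = 4.8481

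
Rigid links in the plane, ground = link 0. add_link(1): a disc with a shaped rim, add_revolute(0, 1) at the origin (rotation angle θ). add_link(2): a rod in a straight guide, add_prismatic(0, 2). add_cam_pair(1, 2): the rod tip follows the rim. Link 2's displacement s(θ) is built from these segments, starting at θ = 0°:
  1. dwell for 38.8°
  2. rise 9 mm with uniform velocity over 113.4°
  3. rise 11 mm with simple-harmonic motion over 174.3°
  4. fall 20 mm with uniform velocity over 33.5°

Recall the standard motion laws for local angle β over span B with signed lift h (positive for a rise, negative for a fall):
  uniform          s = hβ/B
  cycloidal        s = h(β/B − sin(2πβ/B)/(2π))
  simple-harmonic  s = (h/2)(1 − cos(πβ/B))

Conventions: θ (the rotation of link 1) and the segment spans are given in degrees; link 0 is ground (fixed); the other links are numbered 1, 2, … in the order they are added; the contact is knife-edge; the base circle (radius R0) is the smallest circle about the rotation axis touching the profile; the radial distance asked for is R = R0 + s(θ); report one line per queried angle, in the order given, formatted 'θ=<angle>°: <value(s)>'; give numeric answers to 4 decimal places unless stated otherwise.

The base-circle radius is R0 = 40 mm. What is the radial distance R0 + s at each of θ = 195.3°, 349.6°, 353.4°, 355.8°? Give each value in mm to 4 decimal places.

segment 1 (0° to 38.8°, dwell): s unchanged at 0.0000
segment 2 (38.8° to 152.2°, uniform, h = 9) is passed completely: s = 0.0000 + (9) = 9.0000
θ = 195.3° falls in segment 3 (152.2° to 326.5°, simple-harmonic, h = 11): β = 195.3 − 152.2 = 43.1°, B = 174.3°; Δs = 11/2·(1 − cos(π·0.2473)) = 1.5778; s = 9.0000 + 1.5778 = 10.5778
segment 3 (152.2° to 326.5°, simple-harmonic, h = 11) is passed completely: s = 9.0000 + (11) = 20.0000
θ = 349.6° falls in segment 4 (326.5° to 360°, uniform, h = -20): β = 349.6 − 326.5 = 23.1°, B = 33.5°; Δs = -20·23.1/33.5 = -13.7910; s = 20.0000 − 13.7910 = 6.2090
θ = 353.4° falls in segment 4 (326.5° to 360°, uniform, h = -20): β = 353.4 − 326.5 = 26.9°, B = 33.5°; Δs = -20·26.9/33.5 = -16.0597; s = 20.0000 − 16.0597 = 3.9403
θ = 355.8° falls in segment 4 (326.5° to 360°, uniform, h = -20): β = 355.8 − 326.5 = 29.3°, B = 33.5°; Δs = -20·29.3/33.5 = -17.4925; s = 20.0000 − 17.4925 = 2.5075
θ=195.3°: R = R0 + s = 40 + 10.5778 = 50.5778
θ=349.6°: R = R0 + s = 40 + 6.2090 = 46.2090
θ=353.4°: R = R0 + s = 40 + 3.9403 = 43.9403
θ=355.8°: R = R0 + s = 40 + 2.5075 = 42.5075

θ=195.3°: 50.5778
θ=349.6°: 46.2090
θ=353.4°: 43.9403
θ=355.8°: 42.5075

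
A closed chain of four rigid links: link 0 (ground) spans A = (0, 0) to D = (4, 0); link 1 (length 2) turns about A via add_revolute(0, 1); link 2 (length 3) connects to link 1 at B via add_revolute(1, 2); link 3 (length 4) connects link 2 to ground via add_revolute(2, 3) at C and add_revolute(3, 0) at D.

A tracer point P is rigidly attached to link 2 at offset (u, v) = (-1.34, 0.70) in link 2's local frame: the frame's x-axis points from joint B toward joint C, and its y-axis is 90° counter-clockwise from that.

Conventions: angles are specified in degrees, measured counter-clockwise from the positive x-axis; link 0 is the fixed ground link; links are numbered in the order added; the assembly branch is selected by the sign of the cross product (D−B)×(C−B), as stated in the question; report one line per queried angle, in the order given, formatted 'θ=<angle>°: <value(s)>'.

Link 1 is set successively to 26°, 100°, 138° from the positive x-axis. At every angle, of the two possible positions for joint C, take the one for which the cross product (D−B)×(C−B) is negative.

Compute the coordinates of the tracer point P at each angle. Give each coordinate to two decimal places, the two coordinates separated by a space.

A=(0,0), D=(4.00,0)
θ=26°: B = A + 2.00·(cos26°, sin26°) = (1.7976, 0.8767)
θ=26°: |BD| = 2.3705
θ=26°: circle(B,3.00) ∩ circle(D,4.00): a=-0.2912, h=2.9858
θ=26°:   candidates: C₊=(2.6313,3.7586) cross=7.078; C₋=(0.4227,-1.7897) cross=-7.078
θ=26°:   branch - wants cross < 0 → take C=(0.4227,-1.7897) (cross=-7.078)
θ=26°: ex = (C−B)/|BC| = (-0.4583,-0.8888); ey = (0.8888,-0.4583)
θ=26°: P = B + -1.34·ex + 0.70·ey = (3.0339,1.7469)
θ=100°: B = A + 2.00·(cos100°, sin100°) = (-0.3473, 1.9696)
θ=100°: |BD| = 4.7727
θ=100°: circle(B,3.00) ∩ circle(D,4.00): a=1.6530, h=2.5035
θ=100°:   candidates: C₊=(2.1915,3.5678) cross=11.948; C₋=(0.1252,-0.9929) cross=-11.948
θ=100°:   branch - wants cross < 0 → take C=(0.1252,-0.9929) (cross=-11.948)
θ=100°: ex = (C−B)/|BC| = (0.1575,-0.9875); ey = (0.9875,0.1575)
θ=100°: P = B + -1.34·ex + 0.70·ey = (0.1329,3.4031)
θ=138°: B = A + 2.00·(cos138°, sin138°) = (-1.4863, 1.3383)
θ=138°: |BD| = 5.6472
θ=138°: circle(B,3.00) ∩ circle(D,4.00): a=2.2038, h=2.0355
θ=138°:   candidates: C₊=(1.1371,2.7935) cross=11.495; C₋=(0.1724,-1.1615) cross=-11.495
θ=138°:   branch - wants cross < 0 → take C=(0.1724,-1.1615) (cross=-11.495)
θ=138°: ex = (C−B)/|BC| = (0.5529,-0.8333); ey = (0.8333,0.5529)
θ=138°: P = B + -1.34·ex + 0.70·ey = (-1.6439,2.8418)

θ=26°: 3.03 1.75
θ=100°: 0.13 3.40
θ=138°: -1.64 2.84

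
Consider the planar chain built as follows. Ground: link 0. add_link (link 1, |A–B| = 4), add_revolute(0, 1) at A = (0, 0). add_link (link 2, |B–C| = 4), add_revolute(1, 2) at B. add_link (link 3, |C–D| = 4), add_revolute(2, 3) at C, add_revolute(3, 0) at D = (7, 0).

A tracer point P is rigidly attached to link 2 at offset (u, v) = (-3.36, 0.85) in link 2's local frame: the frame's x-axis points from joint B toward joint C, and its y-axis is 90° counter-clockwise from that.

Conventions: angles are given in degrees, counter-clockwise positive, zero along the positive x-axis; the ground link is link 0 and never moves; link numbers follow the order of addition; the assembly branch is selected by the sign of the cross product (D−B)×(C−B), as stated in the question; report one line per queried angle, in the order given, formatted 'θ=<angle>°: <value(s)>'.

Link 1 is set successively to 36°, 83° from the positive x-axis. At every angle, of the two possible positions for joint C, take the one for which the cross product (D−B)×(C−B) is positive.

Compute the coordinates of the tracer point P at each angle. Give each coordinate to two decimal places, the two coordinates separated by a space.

A=(0,0), D=(7.00,0)
θ=36°: B = A + 4.00·(cos36°, sin36°) = (3.2361, 2.3511)
θ=36°: |BD| = 4.4379
θ=36°: circle(B,4.00) ∩ circle(D,4.00): a=2.2190, h=3.3281
θ=36°:   candidates: C₊=(6.8812,3.9982) cross=14.770; C₋=(3.3549,-1.6471) cross=-14.770
θ=36°:   branch + wants cross > 0 → take C=(6.8812,3.9982) (cross=14.770)
θ=36°: ex = (C−B)/|BC| = (0.9113,0.4118); ey = (-0.4118,0.9113)
θ=36°: P = B + -3.36·ex + 0.85·ey = (-0.1759,1.7422)
θ=83°: B = A + 4.00·(cos83°, sin83°) = (0.4875, 3.9702)
θ=83°: |BD| = 7.6273
θ=83°: circle(B,4.00) ∩ circle(D,4.00): a=3.8136, h=1.2067
θ=83°:   candidates: C₊=(4.3719,3.0154) cross=9.204; C₋=(3.1156,0.9547) cross=-9.204
θ=83°:   branch + wants cross > 0 → take C=(4.3719,3.0154) (cross=9.204)
θ=83°: ex = (C−B)/|BC| = (0.9711,-0.2387); ey = (0.2387,0.9711)
θ=83°: P = B + -3.36·ex + 0.85·ey = (-2.5725,5.5976)

θ=36°: -0.18 1.74
θ=83°: -2.57 5.60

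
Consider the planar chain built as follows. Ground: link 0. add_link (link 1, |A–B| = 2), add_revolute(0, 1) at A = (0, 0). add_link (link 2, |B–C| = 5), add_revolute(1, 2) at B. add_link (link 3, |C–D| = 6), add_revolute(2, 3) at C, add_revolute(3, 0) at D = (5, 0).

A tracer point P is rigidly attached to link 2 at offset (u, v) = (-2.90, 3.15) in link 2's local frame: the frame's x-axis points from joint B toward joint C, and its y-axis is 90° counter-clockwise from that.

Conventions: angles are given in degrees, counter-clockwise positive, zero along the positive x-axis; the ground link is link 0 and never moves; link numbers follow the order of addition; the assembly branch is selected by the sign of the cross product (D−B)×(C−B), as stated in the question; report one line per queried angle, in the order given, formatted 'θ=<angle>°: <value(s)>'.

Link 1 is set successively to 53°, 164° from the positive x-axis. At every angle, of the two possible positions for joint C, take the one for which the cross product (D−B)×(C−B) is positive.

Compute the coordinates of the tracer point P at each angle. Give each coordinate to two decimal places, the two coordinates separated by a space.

A=(0,0), D=(5.00,0)
θ=53°: B = A + 2.00·(cos53°, sin53°) = (1.2036, 1.5973)
θ=53°: |BD| = 4.1187
θ=53°: circle(B,5.00) ∩ circle(D,6.00): a=0.7240, h=4.9473
θ=53°:   candidates: C₊=(3.7896,5.8766) cross=20.376; C₋=(-0.0477,-3.2436) cross=-20.376
θ=53°:   branch + wants cross > 0 → take C=(3.7896,5.8766) (cross=20.376)
θ=53°: ex = (C−B)/|BC| = (0.5172,0.8559); ey = (-0.8559,0.5172)
θ=53°: P = B + -2.90·ex + 3.15·ey = (-2.9922,0.7444)
θ=164°: B = A + 2.00·(cos164°, sin164°) = (-1.9225, 0.5513)
θ=164°: |BD| = 6.9444
θ=164°: circle(B,5.00) ∩ circle(D,6.00): a=2.6802, h=4.2210
θ=164°:   candidates: C₊=(1.0843,4.5461) cross=29.312; C₋=(0.4142,-3.8691) cross=-29.312
θ=164°:   branch + wants cross > 0 → take C=(1.0843,4.5461) (cross=29.312)
θ=164°: ex = (C−B)/|BC| = (0.6014,0.7990); ey = (-0.7990,0.6014)
θ=164°: P = B + -2.90·ex + 3.15·ey = (-6.1833,0.1286)

θ=53°: -2.99 0.74
θ=164°: -6.18 0.13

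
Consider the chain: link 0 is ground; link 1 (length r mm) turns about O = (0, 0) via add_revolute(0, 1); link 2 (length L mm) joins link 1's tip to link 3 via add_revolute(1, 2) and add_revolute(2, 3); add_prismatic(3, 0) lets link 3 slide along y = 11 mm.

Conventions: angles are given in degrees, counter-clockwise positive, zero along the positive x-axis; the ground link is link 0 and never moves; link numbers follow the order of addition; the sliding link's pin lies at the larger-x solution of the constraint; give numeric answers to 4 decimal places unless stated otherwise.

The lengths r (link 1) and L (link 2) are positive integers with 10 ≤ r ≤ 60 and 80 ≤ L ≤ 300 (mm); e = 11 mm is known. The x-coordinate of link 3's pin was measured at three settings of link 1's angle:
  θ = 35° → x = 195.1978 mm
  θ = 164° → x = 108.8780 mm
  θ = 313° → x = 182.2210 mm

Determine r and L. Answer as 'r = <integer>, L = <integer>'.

constraint per measurement: (x − r cos θ)² + (r sin θ − e)² = L²
subtracting the θ₁ and θ₂ equations cancels the r² and L² terms:
r = (x₁² − x₂²) / (2[(x₁cos θ₁ + e sin θ₁) − (x₂cos θ₂ + e sin θ₂)]) = 49.0000 → r = 49
L² = (x₁ − r cos θ₁)² + (r sin θ₁ − e)² = 24335.9914 → L = 156.0000 → L = 156
check at θ₃=313°: x = 182.2210 (printed 182.2210) ✓

r = 49, L = 156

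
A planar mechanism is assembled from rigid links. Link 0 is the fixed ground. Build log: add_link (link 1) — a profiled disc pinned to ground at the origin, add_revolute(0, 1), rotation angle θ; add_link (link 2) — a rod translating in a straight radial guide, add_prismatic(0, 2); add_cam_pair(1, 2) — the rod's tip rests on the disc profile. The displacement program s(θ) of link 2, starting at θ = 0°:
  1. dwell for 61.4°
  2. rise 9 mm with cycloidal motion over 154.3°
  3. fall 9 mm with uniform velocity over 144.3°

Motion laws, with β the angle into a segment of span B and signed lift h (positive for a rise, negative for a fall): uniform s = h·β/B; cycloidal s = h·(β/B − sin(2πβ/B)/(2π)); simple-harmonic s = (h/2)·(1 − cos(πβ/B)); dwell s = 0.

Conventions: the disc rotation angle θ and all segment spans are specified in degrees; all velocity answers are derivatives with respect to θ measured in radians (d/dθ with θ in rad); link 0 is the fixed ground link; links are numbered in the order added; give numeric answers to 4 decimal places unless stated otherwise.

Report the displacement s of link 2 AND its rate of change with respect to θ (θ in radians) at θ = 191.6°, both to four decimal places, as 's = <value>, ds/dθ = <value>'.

seg 1 [0°–61.4°] dwell: s stays 0.0000
seg 2 [61.4°–215.7°] cycloidal, h=9: θ=191.6° here. β=130.2, B=154.3. 9·(0.8438 − sin(2π·0.8438)/(2π)) = 8.7850 → s = 8.7850
velocity in seg [61.4°–215.7°] (cycloidal), θ in radians: β = 130.2° = 2.2724 rad, B = 154.3° = 2.6930 rad; ds/dθ = (h/B)(1 − cos(2πβ/B)) = (9/2.6930)(1 − cos(2π·0.8438)) = 1.484199 mm/rad

s = 8.7850, ds/dθ = 1.4842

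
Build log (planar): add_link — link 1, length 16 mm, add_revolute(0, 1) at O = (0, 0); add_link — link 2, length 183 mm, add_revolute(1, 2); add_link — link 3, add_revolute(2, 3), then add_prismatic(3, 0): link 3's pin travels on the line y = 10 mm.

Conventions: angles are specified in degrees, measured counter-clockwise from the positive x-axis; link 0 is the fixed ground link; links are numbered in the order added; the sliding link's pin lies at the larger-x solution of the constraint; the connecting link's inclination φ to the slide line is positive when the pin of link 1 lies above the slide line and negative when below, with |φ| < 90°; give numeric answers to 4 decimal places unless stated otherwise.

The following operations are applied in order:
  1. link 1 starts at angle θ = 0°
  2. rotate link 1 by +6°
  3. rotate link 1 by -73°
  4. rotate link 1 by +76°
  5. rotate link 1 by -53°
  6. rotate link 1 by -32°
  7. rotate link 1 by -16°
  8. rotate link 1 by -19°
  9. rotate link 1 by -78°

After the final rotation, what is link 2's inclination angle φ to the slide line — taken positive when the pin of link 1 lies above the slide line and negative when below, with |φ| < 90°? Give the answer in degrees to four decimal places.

geometry: r = 16 mm, L = 183 mm, e = 10 mm; θ starts at 0°
rotate link 1 by +6°: θ ← 0° +6° = 6°
rotate link 1 by -73°: θ ← 6° -73° = -67°
rotate link 1 by +76°: θ ← -67° +76° = 9°
rotate link 1 by -53°: θ ← 9° -53° = -44°
rotate link 1 by -32°: θ ← -44° -32° = -76°
rotate link 1 by -16°: θ ← -76° -16° = -92°
rotate link 1 by -19°: θ ← -92° -19° = -111°
rotate link 1 by -78°: θ ← -111° -78° = -189°
h = r sin θ − e = 2.502951 − 10 = -7.497049
sin φ = h / L = -7.497049 / 183 = -0.04096748
φ = arcsin(-0.04096748) = -2.347921°

-2.3479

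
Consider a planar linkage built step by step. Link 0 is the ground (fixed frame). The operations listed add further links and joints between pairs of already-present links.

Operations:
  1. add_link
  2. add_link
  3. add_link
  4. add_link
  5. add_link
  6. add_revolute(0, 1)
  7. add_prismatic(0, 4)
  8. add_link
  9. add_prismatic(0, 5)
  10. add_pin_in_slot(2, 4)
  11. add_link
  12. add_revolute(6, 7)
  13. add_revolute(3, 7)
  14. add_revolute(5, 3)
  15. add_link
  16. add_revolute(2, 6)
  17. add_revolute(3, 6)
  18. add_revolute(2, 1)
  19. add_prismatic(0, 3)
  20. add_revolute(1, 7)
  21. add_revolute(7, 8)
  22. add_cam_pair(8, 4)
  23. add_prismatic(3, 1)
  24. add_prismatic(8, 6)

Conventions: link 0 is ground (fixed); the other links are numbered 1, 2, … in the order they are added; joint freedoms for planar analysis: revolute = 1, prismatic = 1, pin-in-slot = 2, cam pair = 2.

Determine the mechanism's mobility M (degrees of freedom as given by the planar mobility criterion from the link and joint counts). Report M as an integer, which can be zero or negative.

link 0 = ground. State L|J1|J2 = 1|0|0
+link1  2|0|0
+link2  3|0|0
+link3  4|0|0
+link4  5|0|0
+link5  6|0|0
R(0,1) f=1→J1  6|1|0
P(0,4) f=1→J1  6|2|0
+link6  7|2|0
P(0,5) f=1→J1  7|3|0
PS(2,4) f=2→J2  7|3|1
+link7  8|3|1
R(6,7) f=1→J1  8|4|1
R(3,7) f=1→J1  8|5|1
R(5,3) f=1→J1  8|6|1
+link8  9|6|1
R(2,6) f=1→J1  9|7|1
R(3,6) f=1→J1  9|8|1
R(2,1) f=1→J1  9|9|1
P(0,3) f=1→J1  9|10|1
R(1,7) f=1→J1  9|11|1
R(7,8) f=1→J1  9|12|1
C(8,4) f=2→J2  9|12|2
P(3,1) f=1→J1  9|13|2
P(8,6) f=1→J1  9|14|2
M = 3(9−1)−2·14−2 = 24−28−2 = -6

M = -6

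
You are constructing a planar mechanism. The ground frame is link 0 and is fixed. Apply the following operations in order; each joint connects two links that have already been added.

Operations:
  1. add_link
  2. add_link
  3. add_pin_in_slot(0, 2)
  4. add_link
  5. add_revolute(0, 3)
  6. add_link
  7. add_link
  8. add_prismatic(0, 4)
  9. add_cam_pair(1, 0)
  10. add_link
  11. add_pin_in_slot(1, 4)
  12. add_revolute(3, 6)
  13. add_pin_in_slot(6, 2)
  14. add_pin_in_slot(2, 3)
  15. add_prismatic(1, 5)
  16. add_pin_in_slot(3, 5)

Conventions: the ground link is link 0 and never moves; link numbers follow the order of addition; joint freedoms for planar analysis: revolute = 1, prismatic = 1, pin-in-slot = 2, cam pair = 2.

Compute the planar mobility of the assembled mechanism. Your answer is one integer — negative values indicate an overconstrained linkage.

link 0 = ground. State L|J1|J2 = 1|0|0
+link1  2|0|0
+link2  3|0|0
PS(0,2) f=2→J2  3|0|1
+link3  4|0|1
R(0,3) f=1→J1  4|1|1
+link4  5|1|1
+link5  6|1|1
P(0,4) f=1→J1  6|2|1
C(1,0) f=2→J2  6|2|2
+link6  7|2|2
PS(1,4) f=2→J2  7|2|3
R(3,6) f=1→J1  7|3|3
PS(6,2) f=2→J2  7|3|4
PS(2,3) f=2→J2  7|3|5
P(1,5) f=1→J1  7|4|5
PS(3,5) f=2→J2  7|4|6
M = 3(7−1)−2·4−6 = 18−8−6 = 4

M = 4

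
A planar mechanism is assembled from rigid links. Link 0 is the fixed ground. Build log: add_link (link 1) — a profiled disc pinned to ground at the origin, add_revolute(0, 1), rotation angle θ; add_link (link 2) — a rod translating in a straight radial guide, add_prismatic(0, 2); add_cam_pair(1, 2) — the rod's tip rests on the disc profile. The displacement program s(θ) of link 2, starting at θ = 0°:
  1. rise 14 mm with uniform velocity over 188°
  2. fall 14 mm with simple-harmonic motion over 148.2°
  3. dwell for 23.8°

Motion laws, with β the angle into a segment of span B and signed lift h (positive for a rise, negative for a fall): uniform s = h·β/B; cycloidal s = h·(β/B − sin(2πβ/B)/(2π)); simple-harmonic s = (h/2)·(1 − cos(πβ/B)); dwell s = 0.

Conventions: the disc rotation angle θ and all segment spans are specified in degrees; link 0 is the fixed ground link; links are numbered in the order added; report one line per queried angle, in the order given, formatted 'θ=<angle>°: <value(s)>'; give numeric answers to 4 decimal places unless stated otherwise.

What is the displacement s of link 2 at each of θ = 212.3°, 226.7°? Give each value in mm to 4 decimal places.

seg 1 [0°–188°] uniform, h=14: full span → s += 14 → s = 14.0000
seg 2 [188°–336.2°] simple-harmonic, h=-14: θ=212.3° here. β=24.3, B=148.2. -14/2·(1 − cos(π·0.1640)) = -0.9084 → s = 13.0916
seg 2 [188°–336.2°] simple-harmonic, h=-14: θ=226.7° here. β=38.7, B=148.2. -14/2·(1 − cos(π·0.2611)) = -2.2264 → s = 11.7736

θ=212.3°: 13.0916
θ=226.7°: 11.7736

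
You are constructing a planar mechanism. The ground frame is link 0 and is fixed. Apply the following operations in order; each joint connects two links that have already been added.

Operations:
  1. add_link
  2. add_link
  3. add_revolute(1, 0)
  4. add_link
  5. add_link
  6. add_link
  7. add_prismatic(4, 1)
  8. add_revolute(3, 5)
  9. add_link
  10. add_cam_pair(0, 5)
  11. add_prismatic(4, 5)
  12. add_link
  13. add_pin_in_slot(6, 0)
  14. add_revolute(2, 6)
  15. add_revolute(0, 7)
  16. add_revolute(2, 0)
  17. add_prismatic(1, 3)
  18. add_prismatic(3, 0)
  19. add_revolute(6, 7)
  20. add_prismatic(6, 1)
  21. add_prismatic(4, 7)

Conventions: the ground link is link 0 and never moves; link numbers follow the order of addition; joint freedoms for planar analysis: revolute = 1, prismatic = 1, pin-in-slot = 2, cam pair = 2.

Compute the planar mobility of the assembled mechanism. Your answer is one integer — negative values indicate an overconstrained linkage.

L=1 J1=0 J2=0
add link → L=2 J1=0 J2=0
add link → L=3 J1=0 J2=0
R@1,0 dof=1 J1 → L=3 J1=1 J2=0
add link → L=4 J1=1 J2=0
add link → L=5 J1=1 J2=0
add link → L=6 J1=1 J2=0
P@4,1 dof=1 J1 → L=6 J1=2 J2=0
R@3,5 dof=1 J1 → L=6 J1=3 J2=0
add link → L=7 J1=3 J2=0
C@0,5 dof=2 J2 → L=7 J1=3 J2=1
P@4,5 dof=1 J1 → L=7 J1=4 J2=1
add link → L=8 J1=4 J2=1
PS@6,0 dof=2 J2 → L=8 J1=4 J2=2
R@2,6 dof=1 J1 → L=8 J1=5 J2=2
R@0,7 dof=1 J1 → L=8 J1=6 J2=2
R@2,0 dof=1 J1 → L=8 J1=7 J2=2
P@1,3 dof=1 J1 → L=8 J1=8 J2=2
P@3,0 dof=1 J1 → L=8 J1=9 J2=2
R@6,7 dof=1 J1 → L=8 J1=10 J2=2
P@6,1 dof=1 J1 → L=8 J1=11 J2=2
P@4,7 dof=1 J1 → L=8 J1=12 J2=2
M=3(L−1)−2J1−J2=3·7−2·12−2=-5

M = -5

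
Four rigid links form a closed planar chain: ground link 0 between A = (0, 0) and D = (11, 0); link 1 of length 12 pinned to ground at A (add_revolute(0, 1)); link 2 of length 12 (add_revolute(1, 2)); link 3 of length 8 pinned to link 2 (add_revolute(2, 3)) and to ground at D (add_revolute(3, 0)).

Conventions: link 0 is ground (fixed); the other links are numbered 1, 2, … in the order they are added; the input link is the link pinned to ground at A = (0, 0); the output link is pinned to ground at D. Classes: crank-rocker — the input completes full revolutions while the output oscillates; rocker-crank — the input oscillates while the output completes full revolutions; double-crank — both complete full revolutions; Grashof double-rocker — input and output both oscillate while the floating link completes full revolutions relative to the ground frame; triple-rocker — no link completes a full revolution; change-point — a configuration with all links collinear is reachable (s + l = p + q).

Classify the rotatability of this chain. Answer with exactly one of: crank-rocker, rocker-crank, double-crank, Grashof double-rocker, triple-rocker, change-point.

lengths: ground=11, input=12, coupler=12, output=8
sorted: s=8 (shortest), l=12 (longest), p+q=23
s + l = 20 vs p + q = 23
s + l < p + q (Grashof) with shortest = output link → rocker-crank

rocker-crank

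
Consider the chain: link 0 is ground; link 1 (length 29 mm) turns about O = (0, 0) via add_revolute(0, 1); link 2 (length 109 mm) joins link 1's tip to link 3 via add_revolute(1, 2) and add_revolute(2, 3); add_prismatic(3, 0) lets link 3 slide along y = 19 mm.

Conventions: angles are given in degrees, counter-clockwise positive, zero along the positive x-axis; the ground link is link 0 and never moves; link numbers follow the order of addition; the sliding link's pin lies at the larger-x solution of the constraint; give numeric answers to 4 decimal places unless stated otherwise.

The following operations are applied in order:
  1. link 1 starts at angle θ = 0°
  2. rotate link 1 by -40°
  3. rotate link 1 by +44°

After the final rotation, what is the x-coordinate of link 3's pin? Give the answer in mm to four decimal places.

geometry: r = 29 mm, L = 109 mm, e = 19 mm; θ starts at 0°
rotate link 1 by -40°: θ ← 0° -40° = -40°
rotate link 1 by +44°: θ ← -40° +44° = 4°
crank pin P = (r cos θ, r sin θ) = (28.929357, 2.022938)
h = r sin θ − e = 2.022938 − 19 = -16.977062
x = r cos θ + √(L² − h²) = 28.929357 + 107.669770 = 136.599127

136.5991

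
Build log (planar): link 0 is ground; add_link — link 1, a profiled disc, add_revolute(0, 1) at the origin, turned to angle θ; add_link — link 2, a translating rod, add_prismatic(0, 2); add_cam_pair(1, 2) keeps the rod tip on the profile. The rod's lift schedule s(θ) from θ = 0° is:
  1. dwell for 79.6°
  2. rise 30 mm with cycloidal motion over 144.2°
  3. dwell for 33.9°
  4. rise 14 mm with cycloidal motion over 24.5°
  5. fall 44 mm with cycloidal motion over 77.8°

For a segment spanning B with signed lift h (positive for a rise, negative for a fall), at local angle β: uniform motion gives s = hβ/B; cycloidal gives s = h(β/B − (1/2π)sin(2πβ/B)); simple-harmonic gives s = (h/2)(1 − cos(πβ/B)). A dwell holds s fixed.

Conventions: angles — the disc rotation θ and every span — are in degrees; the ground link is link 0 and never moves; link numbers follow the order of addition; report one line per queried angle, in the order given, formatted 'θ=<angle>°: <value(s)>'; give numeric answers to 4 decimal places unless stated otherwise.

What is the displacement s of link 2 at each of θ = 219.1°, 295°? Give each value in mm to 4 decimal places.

seg 1 [0°–79.6°] dwell: s stays 0.0000
seg 2 [79.6°–223.8°] cycloidal, h=30: θ=219.1° here. β=139.5, B=144.2. 30·(0.9674 − sin(2π·0.9674)/(2π)) = 29.9932 → s = 29.9932
seg 2 [79.6°–223.8°] cycloidal, h=30: full span → s += 30 → s = 30.0000
seg 3 [223.8°–257.7°] dwell: s stays 30.0000
seg 4 [257.7°–282.2°] cycloidal, h=14: full span → s += 14 → s = 44.0000
seg 5 [282.2°–360°] cycloidal, h=-44: θ=295° here. β=12.8, B=77.8. -44·(0.1645 − sin(2π·0.1645)/(2π)) = -1.2221 → s = 42.7779

θ=219.1°: 29.9932
θ=295°: 42.7779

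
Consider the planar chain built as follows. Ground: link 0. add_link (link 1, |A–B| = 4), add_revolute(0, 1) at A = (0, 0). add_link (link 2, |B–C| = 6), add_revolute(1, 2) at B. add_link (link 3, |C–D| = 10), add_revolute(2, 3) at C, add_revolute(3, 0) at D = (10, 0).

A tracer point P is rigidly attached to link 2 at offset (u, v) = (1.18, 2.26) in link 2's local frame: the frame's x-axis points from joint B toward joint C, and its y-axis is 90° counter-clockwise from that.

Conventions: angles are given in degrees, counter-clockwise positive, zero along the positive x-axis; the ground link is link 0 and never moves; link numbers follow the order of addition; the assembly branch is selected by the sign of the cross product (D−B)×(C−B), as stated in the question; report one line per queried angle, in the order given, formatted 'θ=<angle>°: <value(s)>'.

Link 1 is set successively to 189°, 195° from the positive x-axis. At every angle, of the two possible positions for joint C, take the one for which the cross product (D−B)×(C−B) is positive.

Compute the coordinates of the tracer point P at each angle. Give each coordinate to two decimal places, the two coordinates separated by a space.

A=(0,0), D=(10.00,0)
θ=189°: B = A + 4.00·(cos189°, sin189°) = (-3.9508, -0.6257)
θ=189°: |BD| = 13.9648
θ=189°: circle(B,6.00) ∩ circle(D,10.00): a=4.6909, h=3.7410
θ=189°:   candidates: C₊=(0.5678,3.3217) cross=52.243; C₋=(0.9031,-4.1528) cross=-52.243
θ=189°:   branch + wants cross > 0 → take C=(0.5678,3.3217) (cross=52.243)
θ=189°: ex = (C−B)/|BC| = (0.7531,0.6579); ey = (-0.6579,0.7531)
θ=189°: P = B + 1.18·ex + 2.26·ey = (-4.5490,1.8526)
θ=195°: B = A + 4.00·(cos195°, sin195°) = (-3.8637, -1.0353)
θ=195°: |BD| = 13.9023
θ=195°: circle(B,6.00) ∩ circle(D,10.00): a=4.6494, h=3.7925
θ=195°:   candidates: C₊=(0.4903,3.0930) cross=52.725; C₋=(1.0552,-4.4710) cross=-52.725
θ=195°:   branch + wants cross > 0 → take C=(0.4903,3.0930) (cross=52.725)
θ=195°: ex = (C−B)/|BC| = (0.7257,0.6880); ey = (-0.6880,0.7257)
θ=195°: P = B + 1.18·ex + 2.26·ey = (-4.5624,1.4166)

θ=189°: -4.55 1.85
θ=195°: -4.56 1.42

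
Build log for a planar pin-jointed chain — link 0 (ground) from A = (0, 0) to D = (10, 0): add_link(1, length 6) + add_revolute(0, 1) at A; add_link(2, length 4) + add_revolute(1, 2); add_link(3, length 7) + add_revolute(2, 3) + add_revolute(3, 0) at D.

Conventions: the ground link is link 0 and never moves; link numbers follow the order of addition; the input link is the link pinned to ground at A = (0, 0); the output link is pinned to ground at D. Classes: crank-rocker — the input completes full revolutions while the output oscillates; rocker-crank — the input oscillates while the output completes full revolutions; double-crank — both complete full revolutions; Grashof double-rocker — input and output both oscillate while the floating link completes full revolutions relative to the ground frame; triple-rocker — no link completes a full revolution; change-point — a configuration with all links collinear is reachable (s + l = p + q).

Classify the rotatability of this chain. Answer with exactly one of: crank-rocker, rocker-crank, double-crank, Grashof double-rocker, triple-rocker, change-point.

lengths: ground=10, input=6, coupler=4, output=7
sorted: s=4 (shortest), l=10 (longest), p+q=13
s + l = 14 vs p + q = 13
s + l > p + q → non-Grashof → no link fully rotates → triple-rocker

triple-rocker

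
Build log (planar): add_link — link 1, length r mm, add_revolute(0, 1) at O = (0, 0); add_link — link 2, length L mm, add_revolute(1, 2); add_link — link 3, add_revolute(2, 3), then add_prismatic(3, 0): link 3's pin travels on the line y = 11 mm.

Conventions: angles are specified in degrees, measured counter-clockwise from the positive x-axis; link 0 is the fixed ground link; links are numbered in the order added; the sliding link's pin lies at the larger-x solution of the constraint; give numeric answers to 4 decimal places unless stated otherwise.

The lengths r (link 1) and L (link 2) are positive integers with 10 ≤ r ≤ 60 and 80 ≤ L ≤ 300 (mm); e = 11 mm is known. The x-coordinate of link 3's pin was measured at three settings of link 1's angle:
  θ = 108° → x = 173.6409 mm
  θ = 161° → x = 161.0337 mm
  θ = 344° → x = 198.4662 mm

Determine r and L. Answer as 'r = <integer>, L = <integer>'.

constraint per measurement: (x − r cos θ)² + (r sin θ − e)² = L²
subtracting the θ₁ and θ₂ equations cancels the r² and L² terms:
r = (x₁² − x₂²) / (2[(x₁cos θ₁ + e sin θ₁) − (x₂cos θ₂ + e sin θ₂)]) = 20.0000 → r = 20
L² = (x₁ − r cos θ₁)² + (r sin θ₁ − e)² = 32400.0168 → L = 180.0000 → L = 180
check at θ₃=344°: x = 198.4662 (printed 198.4662) ✓

r = 20, L = 180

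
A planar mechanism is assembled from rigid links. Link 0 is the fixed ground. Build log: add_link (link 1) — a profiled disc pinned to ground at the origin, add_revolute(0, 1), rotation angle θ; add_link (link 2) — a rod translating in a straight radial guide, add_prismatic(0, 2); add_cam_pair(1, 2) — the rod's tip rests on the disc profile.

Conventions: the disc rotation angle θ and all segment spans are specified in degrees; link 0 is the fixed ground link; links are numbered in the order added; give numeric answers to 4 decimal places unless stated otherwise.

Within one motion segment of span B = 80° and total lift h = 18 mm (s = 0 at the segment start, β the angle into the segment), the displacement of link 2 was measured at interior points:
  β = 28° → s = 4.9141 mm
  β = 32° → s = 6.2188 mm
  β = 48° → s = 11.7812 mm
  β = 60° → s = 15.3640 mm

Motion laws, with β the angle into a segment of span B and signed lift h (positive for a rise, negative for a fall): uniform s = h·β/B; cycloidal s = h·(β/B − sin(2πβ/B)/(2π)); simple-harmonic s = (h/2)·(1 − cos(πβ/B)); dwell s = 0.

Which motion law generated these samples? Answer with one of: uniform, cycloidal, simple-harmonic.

candidates at β/B = r: uniform s = h·r (linear in β); cycloidal s = h·(r − sin(2πr)/(2π)); simple-harmonic s = (h/2)(1 − cos(πr))
β=28°: printed 4.9141 | uniform 6.3000, cycloidal 3.9823, simple-harmonic 4.9141
β=32°: printed 6.2188 | uniform 7.2000, cycloidal 5.5161, simple-harmonic 6.2188
β=48°: printed 11.7812 | uniform 10.8000, cycloidal 12.4839, simple-harmonic 11.7812
β=60°: printed 15.3640 | uniform 13.5000, cycloidal 16.3648, simple-harmonic 15.3640
only one law matches every sample → simple-harmonic

simple-harmonic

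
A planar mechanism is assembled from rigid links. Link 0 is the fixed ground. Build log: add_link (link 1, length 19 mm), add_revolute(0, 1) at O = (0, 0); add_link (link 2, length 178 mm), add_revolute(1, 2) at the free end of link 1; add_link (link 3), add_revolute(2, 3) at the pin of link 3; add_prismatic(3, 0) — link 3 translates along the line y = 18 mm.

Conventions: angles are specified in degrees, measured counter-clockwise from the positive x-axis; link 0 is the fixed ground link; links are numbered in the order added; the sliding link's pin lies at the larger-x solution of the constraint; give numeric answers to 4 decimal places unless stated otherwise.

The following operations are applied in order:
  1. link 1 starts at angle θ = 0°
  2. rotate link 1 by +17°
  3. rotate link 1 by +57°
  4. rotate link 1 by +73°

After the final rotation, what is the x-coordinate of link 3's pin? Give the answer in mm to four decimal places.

geometry: r = 19 mm, L = 178 mm, e = 18 mm; θ starts at 0°
rotate link 1 by +17°: θ ← 0° +17° = 17°
rotate link 1 by +57°: θ ← 17° +57° = 74°
rotate link 1 by +73°: θ ← 74° +73° = 147°
crank pin P = (r cos θ, r sin θ) = (-15.934741, 10.348142)
h = r sin θ − e = 10.348142 − 18 = -7.651858
x = r cos θ + √(L² − h²) = -15.934741 + 177.835455 = 161.900714

161.9007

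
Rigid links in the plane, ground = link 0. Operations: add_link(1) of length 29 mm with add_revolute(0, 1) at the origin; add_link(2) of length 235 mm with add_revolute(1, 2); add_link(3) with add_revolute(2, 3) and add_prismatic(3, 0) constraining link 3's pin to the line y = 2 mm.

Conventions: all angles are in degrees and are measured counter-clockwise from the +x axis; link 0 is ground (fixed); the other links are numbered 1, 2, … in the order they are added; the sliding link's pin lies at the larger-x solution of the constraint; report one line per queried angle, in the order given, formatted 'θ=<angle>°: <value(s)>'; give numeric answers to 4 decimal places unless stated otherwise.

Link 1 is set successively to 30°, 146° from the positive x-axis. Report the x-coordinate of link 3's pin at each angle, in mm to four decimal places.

geometry: r = 29 mm, L = 235 mm, e = 2 mm
θ=30°: crank pin P = (r cos θ, r sin θ) = (25.114737, 14.500000)
θ=30°: h = r sin θ − e = 14.500000 − 2 = 12.500000
θ=30°: x = r cos θ + √(L² − h²) = 25.114737 + 234.667318 = 259.782054
θ=146°: crank pin P = (r cos θ, r sin θ) = (-24.042090, 16.216594)
θ=146°: h = r sin θ − e = 16.216594 − 2 = 14.216594
θ=146°: x = r cos θ + √(L² − h²) = -24.042090 + 234.569581 = 210.527492

θ=30°: 259.7821
θ=146°: 210.5275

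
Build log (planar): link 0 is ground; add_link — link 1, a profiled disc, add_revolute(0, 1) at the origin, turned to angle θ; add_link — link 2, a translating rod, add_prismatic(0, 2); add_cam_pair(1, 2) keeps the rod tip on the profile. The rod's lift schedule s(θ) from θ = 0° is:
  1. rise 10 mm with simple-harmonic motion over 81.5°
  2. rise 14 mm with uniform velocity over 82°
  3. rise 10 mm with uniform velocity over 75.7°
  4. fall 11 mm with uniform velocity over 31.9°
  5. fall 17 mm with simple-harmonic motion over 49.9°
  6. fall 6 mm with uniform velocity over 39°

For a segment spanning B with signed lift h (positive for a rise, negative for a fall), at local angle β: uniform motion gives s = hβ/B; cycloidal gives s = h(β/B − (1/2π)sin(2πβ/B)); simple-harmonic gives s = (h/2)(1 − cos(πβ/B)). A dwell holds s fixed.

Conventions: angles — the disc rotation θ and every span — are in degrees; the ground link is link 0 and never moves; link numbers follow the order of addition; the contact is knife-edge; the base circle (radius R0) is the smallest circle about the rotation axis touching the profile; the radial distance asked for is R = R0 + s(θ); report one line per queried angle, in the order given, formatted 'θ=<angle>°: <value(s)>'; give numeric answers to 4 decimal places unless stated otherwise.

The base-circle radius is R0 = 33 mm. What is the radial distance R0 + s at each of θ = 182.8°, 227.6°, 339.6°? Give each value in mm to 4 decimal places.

seg 1 [0°–81.5°] simple-harmonic, h=10: full span → s += 10 → s = 10.0000
seg 2 [81.5°–163.5°] uniform, h=14: full span → s += 14 → s = 24.0000
seg 3 [163.5°–239.2°] uniform, h=10: θ=182.8° here. β=19.3, B=75.7. 10·19.3/75.7 = 2.5495 → s = 26.5495
seg 3 [163.5°–239.2°] uniform, h=10: θ=227.6° here. β=64.1, B=75.7. 10·64.1/75.7 = 8.4676 → s = 32.4676
seg 3 [163.5°–239.2°] uniform, h=10: full span → s += 10 → s = 34.0000
seg 4 [239.2°–271.1°] uniform, h=-11: full span → s += -11 → s = 23.0000
seg 5 [271.1°–321°] simple-harmonic, h=-17: full span → s += -17 → s = 6.0000
seg 6 [321°–360°] uniform, h=-6: θ=339.6° here. β=18.6, B=39. -6·18.6/39 = -2.8615 → s = 3.1385
θ=182.8°: R = R0 + s = 33 + 26.5495 = 59.5495
θ=227.6°: R = R0 + s = 33 + 32.4676 = 65.4676
θ=339.6°: R = R0 + s = 33 + 3.1385 = 36.1385

θ=182.8°: 59.5495
θ=227.6°: 65.4676
θ=339.6°: 36.1385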